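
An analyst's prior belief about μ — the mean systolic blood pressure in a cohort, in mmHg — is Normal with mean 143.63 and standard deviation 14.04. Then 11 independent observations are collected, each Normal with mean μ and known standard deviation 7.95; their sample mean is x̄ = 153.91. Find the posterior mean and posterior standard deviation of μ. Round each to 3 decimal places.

Posterior mean ≈ 153.619; posterior SD ≈ 2.363

Prior precision 1/τ₀² = 1/14.04² = 0.00507301; data precision n/σ² = 11/7.95² = 0.174044.
Posterior precision = 0.00507301 + 0.174044 = 0.179117, giving posterior SD = 1/√0.179117 = 2.363.
Posterior mean = (0.00507301·143.63 + 0.174044·153.91) / 0.179117 = 153.619.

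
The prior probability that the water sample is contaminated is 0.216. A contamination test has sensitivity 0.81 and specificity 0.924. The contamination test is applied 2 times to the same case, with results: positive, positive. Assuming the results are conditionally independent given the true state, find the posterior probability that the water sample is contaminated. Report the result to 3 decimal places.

Posterior P(H) ≈ 0.969

Let H be the event that the water sample is contaminated; start with P(H) = 0.216. P('positive'|H) = 0.81, P('positive'|¬H) = 0.076.
Update on result 1 ('positive'): P(H) ← 0.81·0.2160 / (0.81·0.2160 + 0.076·0.7840) = 0.17496/0.23454 = 0.7460.
Update on result 2 ('positive'): P(H) ← 0.81·0.7460 / (0.81·0.7460 + 0.076·0.2540) = 0.60423/0.62353 = 0.9690.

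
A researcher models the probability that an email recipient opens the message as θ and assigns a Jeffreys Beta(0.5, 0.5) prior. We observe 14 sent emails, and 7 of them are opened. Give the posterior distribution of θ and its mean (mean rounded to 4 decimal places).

Posterior: Beta(7.5, 7.5); mean ≈ 0.5000

Observing 7 successes and 7 failures updates Beta(0.5, 0.5) by adding the success and failure counts to the two shape parameters: α = 0.5+7 = 7.5, β = 0.5+7 = 7.5.
Posterior mean = α/(α+β) = 7.5/15 = 0.5000.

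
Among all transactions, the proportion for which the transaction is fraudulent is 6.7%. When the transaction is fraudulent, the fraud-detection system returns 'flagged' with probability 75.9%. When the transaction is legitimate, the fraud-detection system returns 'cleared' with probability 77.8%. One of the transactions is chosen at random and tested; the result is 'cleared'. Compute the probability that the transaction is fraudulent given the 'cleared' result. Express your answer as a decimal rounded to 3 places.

Write H for 'the transaction is fraudulent'. Prior odds H:¬H = 0.067/0.933 = 0.071811. For the 'cleared' outcome, the likelihood ratio is 0.241/0.778 = 0.30977.
Posterior odds = 0.071811 × 0.30977 = 0.022245, so P(H|E) = 0.022245/(1+0.022245) = 0.022.

P(H | E) ≈ 0.022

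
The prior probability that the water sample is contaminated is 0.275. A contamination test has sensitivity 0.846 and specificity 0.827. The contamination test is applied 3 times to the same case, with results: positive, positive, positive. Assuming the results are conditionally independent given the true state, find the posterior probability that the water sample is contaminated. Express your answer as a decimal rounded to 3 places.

Posterior P(H) ≈ 0.978

Let H be the event that the water sample is contaminated; start with P(H) = 0.275. P('positive'|H) = 0.846, P('positive'|¬H) = 0.173.
Update on result 1 ('positive'): P(H) ← 0.846·0.2750 / (0.846·0.2750 + 0.173·0.7250) = 0.23265/0.35808 = 0.6497.
Update on result 2 ('positive'): P(H) ← 0.846·0.6497 / (0.846·0.6497 + 0.173·0.3503) = 0.54967/0.61026 = 0.9007.
Update on result 3 ('positive'): P(H) ← 0.846·0.9007 / (0.846·0.9007 + 0.173·0.0993) = 0.76199/0.77917 = 0.9780.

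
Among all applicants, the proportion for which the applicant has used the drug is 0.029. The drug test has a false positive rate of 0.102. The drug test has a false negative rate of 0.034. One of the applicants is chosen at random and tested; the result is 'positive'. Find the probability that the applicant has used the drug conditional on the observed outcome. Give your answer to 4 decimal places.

P(H | E) ≈ 0.2205

Let H be the event that the applicant has used the drug. P(H) = 0.029, so P(¬H) = 0.971. With E the 'positive' result, P(E|H) = 0.966 and P(E|¬H) = 0.102.
P(E) = 0.966·0.029 + 0.102·0.971 = 0.028014 + 0.099042 = 0.12706.
By Bayes' theorem, P(H|E) = 0.028014 / 0.12706 = 0.2205.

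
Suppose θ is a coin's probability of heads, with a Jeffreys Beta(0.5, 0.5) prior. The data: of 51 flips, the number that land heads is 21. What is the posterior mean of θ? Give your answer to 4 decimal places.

Posterior mean ≈ 0.4135

Observing 21 successes and 30 failures updates Beta(0.5, 0.5) by adding the success and failure counts to the two shape parameters: α = 0.5+21 = 21.5, β = 0.5+30 = 30.5.
Posterior mean = α/(α+β) = 21.5/52 = 0.4135.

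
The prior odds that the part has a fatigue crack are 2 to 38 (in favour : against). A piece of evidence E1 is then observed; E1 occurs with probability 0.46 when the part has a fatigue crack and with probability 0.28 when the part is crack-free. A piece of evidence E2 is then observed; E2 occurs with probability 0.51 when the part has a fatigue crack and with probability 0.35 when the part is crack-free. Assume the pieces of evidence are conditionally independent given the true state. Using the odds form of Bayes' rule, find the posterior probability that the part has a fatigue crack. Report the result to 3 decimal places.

Posterior probability ≈ 0.112

Prior odds = 2/38 = 0.052632. In log-odds, ln(0.052632) = -2.9444.
Add log likelihood ratios: ln(1.6429) + ln(1.4571) = 0.87291.
Posterior log-odds = -2.0715, so posterior odds = exp(-2.0715) = 0.12599. Converting, P(H|E) = 0.12599/1.1260 = 0.112.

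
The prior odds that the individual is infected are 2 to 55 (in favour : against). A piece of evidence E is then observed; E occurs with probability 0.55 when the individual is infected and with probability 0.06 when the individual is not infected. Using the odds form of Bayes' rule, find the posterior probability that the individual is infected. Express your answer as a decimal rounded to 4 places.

Posterior probability ≈ 0.2500

Prior odds = 2/55 = 0.036364.
Likelihood ratio for E = 0.55/0.06 = 9.1667.
Posterior odds = prior odds × LR = 0.33333.
Posterior probability = odds/(1+odds) = 0.33333/1.3333 = 0.2500.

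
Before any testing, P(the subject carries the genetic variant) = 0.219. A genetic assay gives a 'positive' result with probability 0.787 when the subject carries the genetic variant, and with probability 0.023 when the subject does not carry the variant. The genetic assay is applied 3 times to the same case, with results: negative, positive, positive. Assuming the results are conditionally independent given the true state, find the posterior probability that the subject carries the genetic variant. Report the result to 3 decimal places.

With H the event that the subject carries the genetic variant, the joint likelihood of the observed sequence is P(data|H) = 0.213·0.787·0.787 = 0.13193 and P(data|¬H) = 0.977·0.023·0.023 = 0.00051683.
Bayes: P(H|data) = 0.219·0.13193 / (0.219·0.13193 + 0.781·0.00051683) = 0.028892/0.029295 = 0.9862.

Posterior P(H) ≈ 0.986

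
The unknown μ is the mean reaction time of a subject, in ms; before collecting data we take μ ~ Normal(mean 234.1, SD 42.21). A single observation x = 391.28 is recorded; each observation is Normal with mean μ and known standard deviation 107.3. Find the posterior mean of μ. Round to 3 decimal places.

Prior precision 1/τ₀² = 1/42.21² = 0.00056127; data precision n/σ² = 1/107.3² = 0.00008686.
Posterior precision = 0.00056127 + 0.00008686 = 0.00064812.
Posterior mean = (0.00056127·234.1 + 0.00008686·391.28) / 0.00064812 = 255.164.

Posterior mean ≈ 255.164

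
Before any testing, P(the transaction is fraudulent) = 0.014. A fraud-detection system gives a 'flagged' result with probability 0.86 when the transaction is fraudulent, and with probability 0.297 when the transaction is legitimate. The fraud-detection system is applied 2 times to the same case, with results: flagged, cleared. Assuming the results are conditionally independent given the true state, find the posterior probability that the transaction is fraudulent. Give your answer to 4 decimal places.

Let H be the event that the transaction is fraudulent; start with P(H) = 0.014. P('flagged'|H) = 0.86, P('flagged'|¬H) = 0.297.
Update on result 1 ('flagged'): P(H) ← 0.86·0.0140 / (0.86·0.0140 + 0.297·0.9860) = 0.012040/0.30488 = 0.0395.
Update on result 2 ('cleared'): P(H) ← 0.14·0.0395 / (0.14·0.0395 + 0.703·0.9605) = 0.0055287/0.68077 = 0.0081.

Posterior P(H) ≈ 0.0081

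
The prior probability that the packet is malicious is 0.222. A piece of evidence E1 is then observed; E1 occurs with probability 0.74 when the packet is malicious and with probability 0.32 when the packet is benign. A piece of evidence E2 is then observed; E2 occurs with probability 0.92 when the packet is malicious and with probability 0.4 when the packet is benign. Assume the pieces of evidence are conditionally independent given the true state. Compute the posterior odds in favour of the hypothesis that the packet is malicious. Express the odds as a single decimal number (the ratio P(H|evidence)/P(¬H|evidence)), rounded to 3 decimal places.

Prior odds = 0.222/(1−0.222) = 0.28535.
Likelihood ratio for E1 = 0.74/0.32 = 2.3125.
Likelihood ratio for E2 = 0.92/0.4 = 2.3000.
Posterior odds = prior odds × LR₁ × LR₂ = 1.5177.

Posterior odds ≈ 1.518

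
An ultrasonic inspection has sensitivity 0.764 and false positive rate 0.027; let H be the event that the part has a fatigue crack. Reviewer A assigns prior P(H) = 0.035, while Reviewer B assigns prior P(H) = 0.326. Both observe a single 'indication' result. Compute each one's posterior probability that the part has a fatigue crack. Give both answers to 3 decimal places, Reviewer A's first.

The likelihood ratio for an 'indication' result is 0.764/0.027 = 28.296.
Reviewer A: prior odds 0.035/0.965 = 0.036269; posterior odds 1.0263; posterior probability 0.506.
Reviewer B: prior odds 0.326/0.674 = 0.48368; posterior odds 13.686; posterior probability 0.932.

Reviewer A: 0.506; Reviewer B: 0.932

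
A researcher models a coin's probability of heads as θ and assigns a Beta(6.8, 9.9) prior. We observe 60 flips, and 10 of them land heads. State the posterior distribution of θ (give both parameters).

Observing 10 successes and 50 failures updates Beta(6.8, 9.9) by adding the success and failure counts to the two shape parameters: α = 6.8+10 = 16.8, β = 9.9+50 = 59.9.

Posterior: Beta(16.8, 59.9)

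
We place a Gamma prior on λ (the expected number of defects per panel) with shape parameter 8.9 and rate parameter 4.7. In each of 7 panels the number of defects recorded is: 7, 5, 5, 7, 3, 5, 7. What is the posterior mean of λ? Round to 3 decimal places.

Posterior mean ≈ 4.094

Total count ∑xᵢ = 39 over n = 7 panels.
Gamma is conjugate to the Poisson likelihood: posterior is Gamma(shape = 8.9+39 = 47.9, rate = 4.7+7 = 11.7).
Posterior mean = shape/rate = 47.9/11.7 = 4.094.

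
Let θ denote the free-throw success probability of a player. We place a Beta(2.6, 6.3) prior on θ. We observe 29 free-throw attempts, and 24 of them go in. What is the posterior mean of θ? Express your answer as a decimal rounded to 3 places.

The binomial likelihood is conjugate to the Beta prior: with 24 successes and 5 failures, the posterior is Beta(2.6+24, 6.3+5) = Beta(26.6, 11.3).
E[θ | data] = 26.6/(26.6+11.3) = 0.702.

Posterior mean ≈ 0.702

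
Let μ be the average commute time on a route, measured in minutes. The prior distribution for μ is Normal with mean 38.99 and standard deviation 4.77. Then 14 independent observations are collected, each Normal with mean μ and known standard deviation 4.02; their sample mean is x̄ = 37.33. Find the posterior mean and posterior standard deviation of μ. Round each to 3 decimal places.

Posterior mean ≈ 37.410; posterior SD ≈ 1.048

Prior precision 1/τ₀² = 1/4.77² = 0.0439504; data precision n/σ² = 14/4.02² = 0.866315.
Posterior precision = 0.0439504 + 0.866315 = 0.910266, giving posterior SD = 1/√0.910266 = 1.048.
Posterior mean = (0.0439504·38.99 + 0.866315·37.33) / 0.910266 = 37.410.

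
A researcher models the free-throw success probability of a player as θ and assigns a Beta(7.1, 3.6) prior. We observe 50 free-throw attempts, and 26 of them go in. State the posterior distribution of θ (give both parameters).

The binomial likelihood is conjugate to the Beta prior: with 26 successes and 24 failures, the posterior is Beta(7.1+26, 3.6+24) = Beta(33.1, 27.6).

Posterior: Beta(33.1, 27.6)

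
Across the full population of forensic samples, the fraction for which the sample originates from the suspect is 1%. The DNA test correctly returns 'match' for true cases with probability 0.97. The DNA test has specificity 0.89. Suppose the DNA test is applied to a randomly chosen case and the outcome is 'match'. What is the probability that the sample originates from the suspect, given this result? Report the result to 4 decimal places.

Let H be the event that the sample originates from the suspect. P(H) = 0.01, so P(¬H) = 0.99. With E the 'match' result, P(E|H) = 0.97 and P(E|¬H) = 0.11.
P(E) = 0.97·0.01 + 0.11·0.99 = 0.0097000 + 0.10890 = 0.11860.
By Bayes' theorem, P(H|E) = 0.0097000 / 0.11860 = 0.0818.

P(H | E) ≈ 0.0818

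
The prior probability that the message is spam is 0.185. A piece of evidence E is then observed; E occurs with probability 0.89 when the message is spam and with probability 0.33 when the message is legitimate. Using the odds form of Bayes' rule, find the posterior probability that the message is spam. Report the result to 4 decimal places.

Posterior probability ≈ 0.3797

Prior odds = 0.185/(1−0.185) = 0.22699.
Likelihood ratio for E = 0.89/0.33 = 2.6970.
Posterior odds = prior odds × LR = 0.61220.
Posterior probability = odds/(1+odds) = 0.61220/1.6122 = 0.3797.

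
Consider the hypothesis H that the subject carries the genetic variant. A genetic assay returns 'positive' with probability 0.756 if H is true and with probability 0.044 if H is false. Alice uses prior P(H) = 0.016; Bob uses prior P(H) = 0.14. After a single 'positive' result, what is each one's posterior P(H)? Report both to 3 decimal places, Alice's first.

P('+'|H) = 0.756, P('+'|¬H) = 0.044.
Alice: numerator 0.756·0.016 = 0.012096; evidence = 0.012096+0.044·0.984 = 0.055392; posterior = 0.218.
Bob: numerator 0.756·0.14 = 0.10584; evidence = 0.10584+0.044·0.86 = 0.14368; posterior = 0.737.

Alice: 0.218; Bob: 0.737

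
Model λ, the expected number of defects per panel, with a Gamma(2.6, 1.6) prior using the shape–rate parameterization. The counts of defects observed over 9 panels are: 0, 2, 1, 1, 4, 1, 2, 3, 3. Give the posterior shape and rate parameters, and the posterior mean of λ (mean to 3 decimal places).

Posterior: Gamma(shape=19.6, rate=10.6); mean ≈ 1.849

The Poisson likelihood adds the total count to the shape and the number of exposure periods to the rate. Here ∑xᵢ = 17 and n = 9, so shape 2.6→19.6 and rate 1.6→10.6.
Posterior mean = shape/rate = 19.6/10.6 = 1.849.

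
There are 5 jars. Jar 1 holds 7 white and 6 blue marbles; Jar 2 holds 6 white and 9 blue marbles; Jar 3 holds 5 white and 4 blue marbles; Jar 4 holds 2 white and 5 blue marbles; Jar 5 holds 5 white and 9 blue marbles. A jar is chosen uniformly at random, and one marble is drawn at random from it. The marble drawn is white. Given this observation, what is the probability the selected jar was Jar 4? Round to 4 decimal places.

Posterior probability ≈ 0.1337

P(white|Jar 1) = 0.5385; P(white|Jar 2) = 0.4; P(white|Jar 3) = 0.5556; P(white|Jar 4) = 0.2857; P(white|Jar 5) = 0.3571.
Prior × likelihood for each source: 0.2·0.5385=0.1077, 0.2·0.4=0.08000, 0.2·0.5556=0.1111, 0.2·0.2857=0.05714, 0.2·0.3571=0.07143. Summing gives P(white) = 0.42737.
P(Jar 4 | white) = 0.05714 / 0.42737 = 0.1337.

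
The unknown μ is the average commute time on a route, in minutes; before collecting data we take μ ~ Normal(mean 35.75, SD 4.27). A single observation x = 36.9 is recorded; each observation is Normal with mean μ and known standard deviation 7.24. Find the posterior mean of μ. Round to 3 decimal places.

Prior precision 1/τ₀² = 1/4.27² = 0.0548459; data precision n/σ² = 1/7.24² = 0.0190776.
Posterior precision = 0.0548459 + 0.0190776 = 0.0739235.
Posterior mean = (0.0548459·35.75 + 0.0190776·36.9) / 0.0739235 = 36.047.

Posterior mean ≈ 36.047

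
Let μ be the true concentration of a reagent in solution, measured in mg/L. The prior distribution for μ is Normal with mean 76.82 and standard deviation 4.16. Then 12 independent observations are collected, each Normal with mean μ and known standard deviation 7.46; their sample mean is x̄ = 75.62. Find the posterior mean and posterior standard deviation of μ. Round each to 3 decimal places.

Posterior mean ≈ 75.874; posterior SD ≈ 1.912

Prior precision 1/τ₀² = 1/4.16² = 0.0577848; data precision n/σ² = 12/7.46² = 0.215627.
Posterior precision = 0.0577848 + 0.215627 = 0.273412, giving posterior SD = 1/√0.273412 = 1.912.
Posterior mean = (0.0577848·76.82 + 0.215627·75.62) / 0.273412 = 75.874.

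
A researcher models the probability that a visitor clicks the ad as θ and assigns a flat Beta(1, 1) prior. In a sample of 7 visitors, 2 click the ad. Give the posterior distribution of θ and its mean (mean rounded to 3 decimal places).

Posterior: Beta(3, 6); mean ≈ 0.333

Observing 2 successes and 5 failures updates Beta(1, 1) by adding the success and failure counts to the two shape parameters: α = 1+2 = 3, β = 1+5 = 6.
E[θ | data] = 3/(3+6) = 0.333.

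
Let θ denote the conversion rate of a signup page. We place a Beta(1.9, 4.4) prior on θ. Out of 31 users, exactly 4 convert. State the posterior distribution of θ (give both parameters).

Posterior: Beta(5.9, 31.4)

The binomial likelihood is conjugate to the Beta prior: with 4 successes and 27 failures, the posterior is Beta(1.9+4, 4.4+27) = Beta(5.9, 31.4).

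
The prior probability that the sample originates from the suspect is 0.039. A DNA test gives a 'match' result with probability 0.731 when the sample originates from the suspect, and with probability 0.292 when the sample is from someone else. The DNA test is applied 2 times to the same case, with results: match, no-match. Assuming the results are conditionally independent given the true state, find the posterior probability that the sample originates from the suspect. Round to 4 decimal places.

Posterior P(H) ≈ 0.0372

With H the event that the sample originates from the suspect, the joint likelihood of the observed sequence is P(data|H) = 0.731·0.269 = 0.19664 and P(data|¬H) = 0.292·0.708 = 0.20674.
Bayes: P(H|data) = 0.039·0.19664 / (0.039·0.19664 + 0.961·0.20674) = 0.0076689/0.20634 = 0.0372.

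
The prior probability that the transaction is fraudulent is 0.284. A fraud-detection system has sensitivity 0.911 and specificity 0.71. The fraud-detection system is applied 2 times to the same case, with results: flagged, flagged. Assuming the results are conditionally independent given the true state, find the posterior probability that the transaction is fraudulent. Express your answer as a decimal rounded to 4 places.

With H the event that the transaction is fraudulent, the joint likelihood of the observed sequence is P(data|H) = 0.911·0.911 = 0.82992 and P(data|¬H) = 0.29·0.29 = 0.084100.
Bayes: P(H|data) = 0.284·0.82992 / (0.284·0.82992 + 0.716·0.084100) = 0.23570/0.29591 = 0.7965.

Posterior P(H) ≈ 0.7965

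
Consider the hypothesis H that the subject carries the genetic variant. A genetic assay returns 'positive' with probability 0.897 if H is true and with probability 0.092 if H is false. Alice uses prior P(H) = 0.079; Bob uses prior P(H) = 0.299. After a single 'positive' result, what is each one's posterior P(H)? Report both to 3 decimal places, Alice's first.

Alice: 0.455; Bob: 0.806

P('+'|H) = 0.897, P('+'|¬H) = 0.092.
Alice: numerator 0.897·0.079 = 0.070863; evidence = 0.070863+0.092·0.921 = 0.15559; posterior = 0.455.
Bob: numerator 0.897·0.299 = 0.26820; evidence = 0.26820+0.092·0.701 = 0.33269; posterior = 0.806.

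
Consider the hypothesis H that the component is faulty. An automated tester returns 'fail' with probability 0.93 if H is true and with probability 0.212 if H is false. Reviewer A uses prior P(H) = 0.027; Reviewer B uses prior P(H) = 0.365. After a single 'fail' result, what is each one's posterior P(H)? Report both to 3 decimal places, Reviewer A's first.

P('+'|H) = 0.93, P('+'|¬H) = 0.212.
Reviewer A: numerator 0.93·0.027 = 0.025110; evidence = 0.025110+0.212·0.973 = 0.23139; posterior = 0.109.
Reviewer B: numerator 0.93·0.365 = 0.33945; evidence = 0.33945+0.212·0.635 = 0.47407; posterior = 0.716.

Reviewer A: 0.109; Reviewer B: 0.716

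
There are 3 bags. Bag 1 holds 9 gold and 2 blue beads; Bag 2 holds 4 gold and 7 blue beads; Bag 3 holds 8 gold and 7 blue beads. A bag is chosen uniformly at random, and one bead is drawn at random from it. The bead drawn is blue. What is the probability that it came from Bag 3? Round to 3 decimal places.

P(blue|Bag 1) = 0.1818; P(blue|Bag 2) = 0.6364; P(blue|Bag 3) = 0.4667.
Prior × likelihood for each source: 0.333333·0.1818=0.06061, 0.333333·0.6364=0.2121, 0.333333·0.4667=0.1556. Summing gives P(blue) = 0.42828.
P(Bag 3 | blue) = 0.1556 / 0.42828 = 0.363.

Posterior probability ≈ 0.363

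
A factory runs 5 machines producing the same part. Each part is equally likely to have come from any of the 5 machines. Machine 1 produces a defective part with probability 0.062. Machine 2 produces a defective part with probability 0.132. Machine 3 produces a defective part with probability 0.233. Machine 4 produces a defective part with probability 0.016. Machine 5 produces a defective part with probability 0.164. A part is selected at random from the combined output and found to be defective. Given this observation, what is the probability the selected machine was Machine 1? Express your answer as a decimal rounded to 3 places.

Posterior probability ≈ 0.102

Tabulate prior·likelihood by source: [1] prior 0.2, lik 0.062, product 0.01240; [2] prior 0.2, lik 0.132, product 0.02640; [3] prior 0.2, lik 0.233, product 0.04660; [4] prior 0.2, lik 0.016, product 0.003200; [5] prior 0.2, lik 0.164, product 0.03280.
Normalizing constant = 0.12140; the posterior for Machine 1 is its product over the sum, 0.01240/0.12140 = 0.102.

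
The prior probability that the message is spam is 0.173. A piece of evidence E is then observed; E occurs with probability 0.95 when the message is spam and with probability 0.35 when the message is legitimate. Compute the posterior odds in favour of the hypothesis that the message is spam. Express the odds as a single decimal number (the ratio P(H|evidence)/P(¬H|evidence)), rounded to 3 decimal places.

Posterior odds ≈ 0.568

Prior odds = 0.173/(1−0.173) = 0.20919.
Likelihood ratio for E = 0.95/0.35 = 2.7143.
Posterior odds = prior odds × LR = 0.56780.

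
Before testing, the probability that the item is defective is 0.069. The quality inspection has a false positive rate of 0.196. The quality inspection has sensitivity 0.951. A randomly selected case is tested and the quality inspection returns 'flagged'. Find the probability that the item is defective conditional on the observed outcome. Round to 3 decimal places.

P(H | E) ≈ 0.264

Let H be the event that the item is defective. P(H) = 0.069, so P(¬H) = 0.931. With E the 'flagged' result, P(E|H) = 0.951 and P(E|¬H) = 0.196.
P(E) = 0.951·0.069 + 0.196·0.931 = 0.065619 + 0.18248 = 0.24810.
By Bayes' theorem, P(H|E) = 0.065619 / 0.24810 = 0.264.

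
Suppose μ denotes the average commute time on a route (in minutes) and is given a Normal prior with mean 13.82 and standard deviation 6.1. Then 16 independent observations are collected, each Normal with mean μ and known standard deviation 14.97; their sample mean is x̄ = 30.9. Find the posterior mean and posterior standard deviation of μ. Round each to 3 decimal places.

With known σ, the Normal prior is conjugate. Weight on the data is w = (n/σ²)/(n/σ² + 1/τ₀²) = 0.0713964/(0.0713964+0.0268745) = 0.72653.
Posterior mean = w·x̄ + (1−w)·μ₀ = 0.72653·30.9 + 0.27347·13.82 = 26.229. Posterior variance = 1/(0.0713964+0.0268745) = 10.1760, so SD = 3.190.

Posterior mean ≈ 26.229; posterior SD ≈ 3.190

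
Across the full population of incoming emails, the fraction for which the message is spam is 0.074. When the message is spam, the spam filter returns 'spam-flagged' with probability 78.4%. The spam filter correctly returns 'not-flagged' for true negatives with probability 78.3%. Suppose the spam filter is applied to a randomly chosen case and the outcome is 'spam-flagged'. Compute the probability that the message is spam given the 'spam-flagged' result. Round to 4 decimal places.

Let H be the event that the message is spam. P(H) = 0.074, so P(¬H) = 0.926. With E the 'spam-flagged' result, P(E|H) = 0.784 and P(E|¬H) = 0.217.
P(E) = 0.784·0.074 + 0.217·0.926 = 0.058016 + 0.20094 = 0.25896.
By Bayes' theorem, P(H|E) = 0.058016 / 0.25896 = 0.2240.

P(H | E) ≈ 0.2240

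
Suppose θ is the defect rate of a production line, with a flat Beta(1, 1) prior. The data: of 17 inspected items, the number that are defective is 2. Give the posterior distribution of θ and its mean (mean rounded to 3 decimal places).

Observing 2 successes and 15 failures updates Beta(1, 1) by adding the success and failure counts to the two shape parameters: α = 1+2 = 3, β = 1+15 = 16.
E[θ | data] = 3/(3+16) = 0.158.

Posterior: Beta(3, 16); mean ≈ 0.158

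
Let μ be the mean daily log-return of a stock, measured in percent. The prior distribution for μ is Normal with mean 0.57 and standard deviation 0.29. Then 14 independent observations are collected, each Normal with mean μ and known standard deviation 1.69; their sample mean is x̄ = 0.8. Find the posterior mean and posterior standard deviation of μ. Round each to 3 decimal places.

With known σ, the Normal prior is conjugate. Weight on the data is w = (n/σ²)/(n/σ² + 1/τ₀²) = 4.90179/(4.90179+11.8906) = 0.29191.
Posterior mean = w·x̄ + (1−w)·μ₀ = 0.29191·0.8 + 0.70809·0.57 = 0.637. Posterior variance = 1/(4.90179+11.8906) = 0.0595508, so SD = 0.244.

Posterior mean ≈ 0.637; posterior SD ≈ 0.244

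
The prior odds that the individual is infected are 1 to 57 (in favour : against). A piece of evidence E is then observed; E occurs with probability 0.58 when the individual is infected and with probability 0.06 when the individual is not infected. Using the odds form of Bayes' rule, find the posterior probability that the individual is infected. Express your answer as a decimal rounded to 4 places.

Prior odds = 1/57 = 0.017544.
Likelihood ratio for E = 0.58/0.06 = 9.6667.
Posterior odds = prior odds × LR = 0.16959.
Posterior probability = odds/(1+odds) = 0.16959/1.1696 = 0.1450.

Posterior probability ≈ 0.1450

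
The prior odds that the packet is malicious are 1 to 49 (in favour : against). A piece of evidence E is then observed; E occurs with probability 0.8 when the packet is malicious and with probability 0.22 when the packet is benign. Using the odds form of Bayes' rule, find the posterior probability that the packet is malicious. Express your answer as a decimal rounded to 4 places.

Posterior probability ≈ 0.0691

Prior odds = 1/49 = 0.020408. In log-odds, ln(0.020408) = -3.8918.
Add log likelihood ratio: ln(3.6364) = 1.2910.
Posterior log-odds = -2.6008, so posterior odds = exp(-2.6008) = 0.074212. Converting, P(H|E) = 0.074212/1.0742 = 0.0691.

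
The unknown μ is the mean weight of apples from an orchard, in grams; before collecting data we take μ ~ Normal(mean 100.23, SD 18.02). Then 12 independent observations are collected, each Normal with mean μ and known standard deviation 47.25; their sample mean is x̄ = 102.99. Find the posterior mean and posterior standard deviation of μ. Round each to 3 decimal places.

With known σ, the Normal prior is conjugate. Weight on the data is w = (n/σ²)/(n/σ² + 1/τ₀²) = 0.00537499/(0.00537499+0.00307957) = 0.63575.
Posterior mean = w·x̄ + (1−w)·μ₀ = 0.63575·102.99 + 0.36425·100.23 = 101.985. Posterior variance = 1/(0.00537499+0.00307957) = 118.279, so SD = 10.876.

Posterior mean ≈ 101.985; posterior SD ≈ 10.876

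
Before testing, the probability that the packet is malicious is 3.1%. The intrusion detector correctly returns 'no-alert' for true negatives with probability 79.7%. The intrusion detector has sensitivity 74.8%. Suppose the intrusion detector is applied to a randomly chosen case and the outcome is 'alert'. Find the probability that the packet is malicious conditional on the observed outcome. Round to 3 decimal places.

Let H be the event that the packet is malicious. P(H) = 0.031, so P(¬H) = 0.969. With E the 'alert' result, P(E|H) = 0.748 and P(E|¬H) = 0.203.
P(E) = 0.748·0.031 + 0.203·0.969 = 0.023188 + 0.19671 = 0.21990.
By Bayes' theorem, P(H|E) = 0.023188 / 0.21990 = 0.105.

P(H | E) ≈ 0.105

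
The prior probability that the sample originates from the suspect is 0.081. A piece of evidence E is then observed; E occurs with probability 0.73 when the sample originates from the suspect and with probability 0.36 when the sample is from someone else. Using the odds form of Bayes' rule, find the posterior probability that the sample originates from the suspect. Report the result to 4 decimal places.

Prior odds = 0.081/(1−0.081) = 0.088139.
Likelihood ratio for E = 0.73/0.36 = 2.0278.
Posterior odds = prior odds × LR = 0.17873.
Posterior probability = odds/(1+odds) = 0.17873/1.1787 = 0.1516.

Posterior probability ≈ 0.1516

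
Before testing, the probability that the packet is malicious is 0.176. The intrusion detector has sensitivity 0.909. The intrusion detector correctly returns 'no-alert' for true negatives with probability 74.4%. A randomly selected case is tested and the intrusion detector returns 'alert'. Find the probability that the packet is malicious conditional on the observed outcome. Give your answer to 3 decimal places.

P(H | E) ≈ 0.431

Write H for 'the packet is malicious'. Prior odds H:¬H = 0.176/0.824 = 0.21359. For the 'alert' outcome, the likelihood ratio is 0.909/0.256 = 3.5508.
Posterior odds = 0.21359 × 3.5508 = 0.75842, so P(H|E) = 0.75842/(1+0.75842) = 0.431.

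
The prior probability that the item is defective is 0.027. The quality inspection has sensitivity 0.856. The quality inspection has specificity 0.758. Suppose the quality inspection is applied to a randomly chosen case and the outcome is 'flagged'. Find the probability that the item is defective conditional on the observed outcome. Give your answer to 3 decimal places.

P(H | E) ≈ 0.089

Write H for 'the item is defective'. Prior odds H:¬H = 0.027/0.973 = 0.027749. For the 'flagged' outcome, the likelihood ratio is 0.856/0.242 = 3.5372.
Posterior odds = 0.027749 × 3.5372 = 0.098154, so P(H|E) = 0.098154/(1+0.098154) = 0.089.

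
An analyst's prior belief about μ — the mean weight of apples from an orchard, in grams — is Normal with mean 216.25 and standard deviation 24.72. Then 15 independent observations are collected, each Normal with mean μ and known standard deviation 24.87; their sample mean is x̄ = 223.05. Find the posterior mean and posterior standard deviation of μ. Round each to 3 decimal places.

Posterior mean ≈ 222.620; posterior SD ≈ 6.215

Prior precision 1/τ₀² = 1/24.72² = 0.00163645; data precision n/σ² = 15/24.87² = 0.0242516.
Posterior precision = 0.00163645 + 0.0242516 = 0.0258880, giving posterior SD = 1/√0.0258880 = 6.215.
Posterior mean = (0.00163645·216.25 + 0.0242516·223.05) / 0.0258880 = 222.620.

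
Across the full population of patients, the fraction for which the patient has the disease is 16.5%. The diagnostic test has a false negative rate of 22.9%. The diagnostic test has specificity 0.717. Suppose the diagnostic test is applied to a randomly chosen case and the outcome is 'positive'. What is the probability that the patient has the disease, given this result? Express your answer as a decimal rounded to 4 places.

Let H be the event that the patient has the disease. P(H) = 0.165, so P(¬H) = 0.835. With E the 'positive' result, P(E|H) = 0.771 and P(E|¬H) = 0.283.
P(E) = 0.771·0.165 + 0.283·0.835 = 0.12722 + 0.23630 = 0.36352.
By Bayes' theorem, P(H|E) = 0.12722 / 0.36352 = 0.3500.

P(H | E) ≈ 0.3500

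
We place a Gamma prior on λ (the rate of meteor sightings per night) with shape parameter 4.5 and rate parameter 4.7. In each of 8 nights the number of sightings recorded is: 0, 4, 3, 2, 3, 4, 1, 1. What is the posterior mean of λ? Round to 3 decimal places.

Total count ∑xᵢ = 18 over n = 8 nights.
Gamma is conjugate to the Poisson likelihood: posterior is Gamma(shape = 4.5+18 = 22.5, rate = 4.7+8 = 12.7).
Posterior mean = shape/rate = 22.5/12.7 = 1.772.

Posterior mean ≈ 1.772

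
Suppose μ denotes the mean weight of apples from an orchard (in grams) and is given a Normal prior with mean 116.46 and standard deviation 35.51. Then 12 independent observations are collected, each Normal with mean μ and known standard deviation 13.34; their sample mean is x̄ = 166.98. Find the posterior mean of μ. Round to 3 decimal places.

Prior precision 1/τ₀² = 1/35.51² = 0.00079305; data precision n/σ² = 12/13.34² = 0.0674326.
Posterior precision = 0.00079305 + 0.0674326 = 0.0682256.
Posterior mean = (0.00079305·116.46 + 0.0674326·166.98) / 0.0682256 = 166.393.

Posterior mean ≈ 166.393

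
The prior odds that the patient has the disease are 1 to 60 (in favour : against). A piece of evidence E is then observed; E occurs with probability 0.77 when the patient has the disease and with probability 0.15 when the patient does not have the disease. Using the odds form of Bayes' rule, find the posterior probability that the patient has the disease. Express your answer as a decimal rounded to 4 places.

Prior odds = 1/60 = 0.016667. In log-odds, ln(0.016667) = -4.0943.
Add log likelihood ratio: ln(5.1333) = 1.6358.
Posterior log-odds = -2.4586, so posterior odds = exp(-2.4586) = 0.085556. Converting, P(H|E) = 0.085556/1.0856 = 0.0788.

Posterior probability ≈ 0.0788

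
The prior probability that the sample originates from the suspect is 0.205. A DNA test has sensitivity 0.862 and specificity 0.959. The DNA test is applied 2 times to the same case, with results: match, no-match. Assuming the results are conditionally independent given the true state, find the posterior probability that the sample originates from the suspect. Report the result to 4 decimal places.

With H the event that the sample originates from the suspect, the joint likelihood of the observed sequence is P(data|H) = 0.862·0.138 = 0.11896 and P(data|¬H) = 0.041·0.959 = 0.039319.
Bayes: P(H|data) = 0.205·0.11896 / (0.205·0.11896 + 0.795·0.039319) = 0.024386/0.055645 = 0.4382.

Posterior P(H) ≈ 0.4382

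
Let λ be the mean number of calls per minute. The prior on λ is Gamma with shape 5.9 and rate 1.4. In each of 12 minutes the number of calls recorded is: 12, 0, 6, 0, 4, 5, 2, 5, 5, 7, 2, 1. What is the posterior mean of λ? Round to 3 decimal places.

Total count ∑xᵢ = 49 over n = 12 minutes.
Gamma is conjugate to the Poisson likelihood: posterior is Gamma(shape = 5.9+49 = 54.9, rate = 1.4+12 = 13.4).
Posterior mean = shape/rate = 54.9/13.4 = 4.097.

Posterior mean ≈ 4.097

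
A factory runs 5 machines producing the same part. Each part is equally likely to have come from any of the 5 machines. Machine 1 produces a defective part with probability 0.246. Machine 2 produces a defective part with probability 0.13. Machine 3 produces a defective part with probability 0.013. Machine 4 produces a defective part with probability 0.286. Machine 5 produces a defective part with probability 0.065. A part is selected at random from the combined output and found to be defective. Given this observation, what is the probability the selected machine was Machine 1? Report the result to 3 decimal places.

Posterior probability ≈ 0.332

Tabulate prior·likelihood by source: [1] prior 0.2, lik 0.246, product 0.04920; [2] prior 0.2, lik 0.13, product 0.02600; [3] prior 0.2, lik 0.013, product 0.002600; [4] prior 0.2, lik 0.286, product 0.05720; [5] prior 0.2, lik 0.065, product 0.01300.
Normalizing constant = 0.14800; the posterior for Machine 1 is its product over the sum, 0.04920/0.14800 = 0.332.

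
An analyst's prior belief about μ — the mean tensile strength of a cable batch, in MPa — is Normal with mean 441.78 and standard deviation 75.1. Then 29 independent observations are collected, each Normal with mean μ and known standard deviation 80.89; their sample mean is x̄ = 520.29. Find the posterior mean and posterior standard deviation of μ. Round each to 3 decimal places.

Prior precision 1/τ₀² = 1/75.1² = 0.00017730; data precision n/σ² = 29/80.89² = 0.00443209.
Posterior precision = 0.00017730 + 0.00443209 = 0.00460939, giving posterior SD = 1/√0.00460939 = 14.729.
Posterior mean = (0.00017730·441.78 + 0.00443209·520.29) / 0.00460939 = 517.270.

Posterior mean ≈ 517.270; posterior SD ≈ 14.729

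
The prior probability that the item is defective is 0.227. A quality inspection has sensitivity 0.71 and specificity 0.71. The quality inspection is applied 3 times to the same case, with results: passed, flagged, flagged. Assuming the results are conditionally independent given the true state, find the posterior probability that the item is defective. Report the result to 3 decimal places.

With H the event that the item is defective, the joint likelihood of the observed sequence is P(data|H) = 0.29·0.71·0.71 = 0.14619 and P(data|¬H) = 0.71·0.29·0.29 = 0.059711.
Bayes: P(H|data) = 0.227·0.14619 / (0.227·0.14619 + 0.773·0.059711) = 0.033185/0.079342 = 0.4183.

Posterior P(H) ≈ 0.418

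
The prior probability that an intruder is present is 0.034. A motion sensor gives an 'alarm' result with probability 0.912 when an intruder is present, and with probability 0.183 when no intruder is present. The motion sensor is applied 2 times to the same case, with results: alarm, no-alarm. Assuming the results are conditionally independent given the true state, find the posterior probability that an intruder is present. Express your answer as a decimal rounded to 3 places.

Let H be the event that an intruder is present; start with P(H) = 0.034. P('alarm'|H) = 0.912, P('alarm'|¬H) = 0.183.
Update on result 1 ('alarm'): P(H) ← 0.912·0.0340 / (0.912·0.0340 + 0.183·0.9660) = 0.031008/0.20779 = 0.1492.
Update on result 2 ('no-alarm'): P(H) ← 0.088·0.1492 / (0.088·0.1492 + 0.817·0.8508) = 0.013132/0.70821 = 0.0185.

Posterior P(H) ≈ 0.019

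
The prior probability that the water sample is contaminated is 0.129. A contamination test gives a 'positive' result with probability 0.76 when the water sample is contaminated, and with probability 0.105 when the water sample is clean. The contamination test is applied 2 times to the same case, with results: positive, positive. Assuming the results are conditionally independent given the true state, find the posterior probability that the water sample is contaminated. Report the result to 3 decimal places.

Posterior P(H) ≈ 0.886

Let H be the event that the water sample is contaminated; start with P(H) = 0.129. P('positive'|H) = 0.76, P('positive'|¬H) = 0.105.
Update on result 1 ('positive'): P(H) ← 0.76·0.1290 / (0.76·0.1290 + 0.105·0.8710) = 0.098040/0.18949 = 0.5174.
Update on result 2 ('positive'): P(H) ← 0.76·0.5174 / (0.76·0.5174 + 0.105·0.4826) = 0.39321/0.44388 = 0.8858.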